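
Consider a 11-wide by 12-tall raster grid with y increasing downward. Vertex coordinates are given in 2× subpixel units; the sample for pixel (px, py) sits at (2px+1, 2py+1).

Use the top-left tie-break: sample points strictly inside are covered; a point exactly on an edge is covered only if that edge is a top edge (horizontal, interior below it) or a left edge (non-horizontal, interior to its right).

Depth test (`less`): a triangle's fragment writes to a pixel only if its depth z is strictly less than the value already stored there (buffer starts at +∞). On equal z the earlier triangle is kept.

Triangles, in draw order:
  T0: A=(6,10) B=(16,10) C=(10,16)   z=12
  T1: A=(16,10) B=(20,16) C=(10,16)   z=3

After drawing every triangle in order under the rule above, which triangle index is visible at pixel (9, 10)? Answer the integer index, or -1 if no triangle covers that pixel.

T0:
  2·area = 60
  edge (6, 10)→(16, 10): d=(10,0) top-left  bias=+0
  edge (16, 10)→(10, 16): d=(-6,6) right/bottom  bias=-1
  edge (10, 16)→(6, 10): d=(-4,-6) top-left  bias=+0
    (10,2)@(21, 5): e=[-50,0,110] → ·  [on edge]
    (9,3)@(19, 7): e=[-30,0,90] → ·  [on edge]
    (8,4)@(17, 9): e=[-10,0,70] → ·  [on edge]
    (3,5)@(7, 11): e=[10,48,2] → █
    (4,5)@(9, 11): e=[10,36,14] → █
    (5,5)@(11, 11): e=[10,24,26] → █
    (6,5)@(13, 11): e=[10,12,38] → █
    (7,5)@(15, 11): e=[10,0,50] → ·  [on edge]
    (3,6)@(7, 13): e=[30,36,-6] → ·
    (4,6)@(9, 13): e=[30,24,6] → █
    (6,6)@(13, 13): e=[30,0,30] → ·  [on edge]
    (4,7)@(9, 15): e=[50,12,-2] → ·
    (5,7)@(11, 15): e=[50,0,10] → ·  [on edge]
    (4,8)@(9, 17): e=[70,0,-10] → ·  [on edge]
    (3,9)@(7, 19): e=[90,0,-30] → ·  [on edge]
    (2,10)@(5, 21): e=[110,0,-50] → ·  [on edge]
    (1,11)@(3, 23): e=[130,0,-70] → ·  [on edge]
  covered (6 px):
    · · · · · · · · · · ·
    · · · · · · · · · · ·
    · · · · · · · · · · ·
    · · · · · · · · · · ·
    · · · · · · · · · · ·
    · · · █ █ █ █ · · · ·
    · · · · █ █ · · · · ·
    · · · · · · · · · · ·
    · · · · · · · · · · ·
    · · · · · · · · · · ·
    · · · · · · · · · · ·
    · · · · · · · · · · ·
T1:
  2·area = 60
  edge (16, 10)→(20, 16): d=(4,6) right/bottom  bias=-1
  edge (20, 16)→(10, 16): d=(-10,0) right/bottom  bias=-1
  edge (10, 16)→(16, 10): d=(6,-6) top-left  bias=+0
    (10,2)@(21, 5): e=[-50,110,0] → ·  [on edge]
    (9,3)@(19, 7): e=[-30,90,0] → ·  [on edge]
    (8,4)@(17, 9): e=[-10,70,0] → ·  [on edge]
    (7,5)@(15, 11): e=[10,50,0] → █  [on edge]
    (8,5)@(17, 11): e=[-2,50,12] → ·
    (6,6)@(13, 13): e=[30,30,0] → █  [on edge]
    (8,6)@(17, 13): e=[6,30,24] → █
    (9,6)@(19, 13): e=[-6,30,36] → ·
    (5,7)@(11, 15): e=[50,10,0] → █  [on edge]
    (9,7)@(19, 15): e=[2,10,48] → █
    (10,7)@(21, 15): e=[-10,10,60] → ·
    (4,8)@(9, 17): e=[70,-10,0] → ·  [on edge]
    (3,9)@(7, 19): e=[90,-30,0] → ·  [on edge]
    (2,10)@(5, 21): e=[110,-50,0] → ·  [on edge]
    (1,11)@(3, 23): e=[130,-70,0] → ·  [on edge]
  covered (9 px):
    · · · · · · · · · · ·
    · · · · · · · · · · ·
    · · · · · · · · · · ·
    · · · · · · · · · · ·
    · · · · · · · · · · ·
    · · · · · · · █ · · ·
    · · · · · · █ █ █ · ·
    · · · · · █ █ █ █ █ ·
    · · · · · · · · · · ·
    · · · · · · · · · · ·
    · · · · · · · · · · ·
    · · · · · · · · · · ·

Z-buffer (winner per pixel, '.' = empty):
  . . . . . . . . . . .
  . . . . . . . . . . .
  . . . . . . . . . . .
  . . . . . . . . . . .
  . . . . . . . . . . .
  . . . 0 0 0 0 1 . . .
  . . . . 0 0 1 1 1 . .
  . . . . . 1 1 1 1 1 .
  . . . . . . . . . . .
  . . . . . . . . . . .
  . . . . . . . . . . .
  . . . . . . . . . . .

Answer: -1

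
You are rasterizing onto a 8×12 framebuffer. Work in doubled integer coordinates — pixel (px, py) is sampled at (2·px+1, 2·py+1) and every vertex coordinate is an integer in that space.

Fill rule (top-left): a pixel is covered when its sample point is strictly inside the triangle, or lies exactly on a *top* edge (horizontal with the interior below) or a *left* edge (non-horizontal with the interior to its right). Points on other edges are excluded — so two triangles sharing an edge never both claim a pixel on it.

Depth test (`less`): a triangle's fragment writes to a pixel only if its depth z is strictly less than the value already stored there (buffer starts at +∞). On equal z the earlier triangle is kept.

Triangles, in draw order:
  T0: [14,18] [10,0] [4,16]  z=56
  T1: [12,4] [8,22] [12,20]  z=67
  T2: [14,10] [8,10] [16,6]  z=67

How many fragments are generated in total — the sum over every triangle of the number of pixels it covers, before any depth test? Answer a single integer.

T0:
  2·area = 172  (B↔C swapped to make it positive)
  edge (14, 18)→(4, 16): d=(-10,-2) top-left  bias=+0
  edge (4, 16)→(10, 0): d=(6,-16) top-left  bias=+0
  edge (10, 0)→(14, 18): d=(4,18) right/bottom  bias=-1
    (4,1)@(9, 3): e=[140,2,30] → #
    (5,1)@(11, 3): e=[144,34,-6] → ·
    (4,2)@(9, 5): e=[120,14,38] → #
    (5,2)@(11, 5): e=[124,46,2] → #
    (6,2)@(13, 5): e=[128,78,-34] → ·
    (4,3)@(9, 7): e=[100,26,46] → #
    (6,3)@(13, 7): e=[108,90,-26] → ·
    (3,4)@(7, 9): e=[76,6,90] → #
    (6,4)@(13, 9): e=[88,102,-18] → ·
    (3,5)@(7, 11): e=[56,18,98] → #
    (6,5)@(13, 11): e=[68,114,-10] → ·
    (3,6)@(7, 13): e=[36,30,106] → #
    (4,8)@(9, 17): e=[0,86,86] → #  [on edge]
  covered (22 px):
    · · · · · · · ·
    · · · · # · · ·
    · · · · # # · ·
    · · · · # # · ·
    · · · # # # · ·
    · · · # # # · ·
    · · · # # # · ·
    · · # # # # # ·
    · · · · # # # ·
    · · · · · · · ·
    · · · · · · · ·
    · · · · · · · ·
T1:
  2·area = 64  (B↔C swapped to make it positive)
  edge (12, 4)→(12, 20): d=(0,16) right/bottom  bias=-1
  edge (12, 20)→(8, 22): d=(-4,2) right/bottom  bias=-1
  edge (8, 22)→(12, 4): d=(4,-18) top-left  bias=+0
    (5,4)@(11, 9): e=[16,46,2] → #
    (6,4)@(13, 9): e=[-16,42,38] → ·
    (5,5)@(11, 11): e=[16,38,10] → #
    (6,5)@(13, 11): e=[-16,34,46] → ·
    (5,6)@(11, 13): e=[16,30,18] → #
    (6,6)@(13, 13): e=[-16,26,54] → ·
    (5,7)@(11, 15): e=[16,22,26] → #
    (6,7)@(13, 15): e=[-16,18,62] → ·
    (5,8)@(11, 17): e=[16,14,34] → #
    (6,8)@(13, 17): e=[-16,10,70] → ·
    (4,9)@(9, 19): e=[48,10,6] → #
    (6,9)@(13, 19): e=[-16,2,78] → ·
  covered (8 px):
    · · · · · · · ·
    · · · · · · · ·
    · · · · · · · ·
    · · · · · · · ·
    · · · · · # · ·
    · · · · · # · ·
    · · · · · # · ·
    · · · · · # · ·
    · · · · · # · ·
    · · · · # # · ·
    · · · · # · · ·
    · · · · · · · ·
T2:
  2·area = 24
  edge (14, 10)→(8, 10): d=(-6,0) right/bottom  bias=-1
  edge (8, 10)→(16, 6): d=(8,-4) top-left  bias=+0
  edge (16, 6)→(14, 10): d=(-2,4) right/bottom  bias=-1
    (7,3)@(15, 7): e=[18,4,2] → #
    (5,4)@(11, 9): e=[6,4,14] → #
    (6,4)@(13, 9): e=[6,12,6] → #
    (7,4)@(15, 9): e=[6,20,-2] → ·
    (5,5)@(11, 11): e=[-6,20,10] → ·
    (6,5)@(13, 11): e=[-6,28,2] → ·
  covered (3 px):
    · · · · · · · ·
    · · · · · · · ·
    · · · · · · · ·
    · · · · · · · #
    · · · · · # # ·
    · · · · · · · ·
    · · · · · · · ·
    · · · · · · · ·
    · · · · · · · ·
    · · · · · · · ·
    · · · · · · · ·
    · · · · · · · ·

Final: 33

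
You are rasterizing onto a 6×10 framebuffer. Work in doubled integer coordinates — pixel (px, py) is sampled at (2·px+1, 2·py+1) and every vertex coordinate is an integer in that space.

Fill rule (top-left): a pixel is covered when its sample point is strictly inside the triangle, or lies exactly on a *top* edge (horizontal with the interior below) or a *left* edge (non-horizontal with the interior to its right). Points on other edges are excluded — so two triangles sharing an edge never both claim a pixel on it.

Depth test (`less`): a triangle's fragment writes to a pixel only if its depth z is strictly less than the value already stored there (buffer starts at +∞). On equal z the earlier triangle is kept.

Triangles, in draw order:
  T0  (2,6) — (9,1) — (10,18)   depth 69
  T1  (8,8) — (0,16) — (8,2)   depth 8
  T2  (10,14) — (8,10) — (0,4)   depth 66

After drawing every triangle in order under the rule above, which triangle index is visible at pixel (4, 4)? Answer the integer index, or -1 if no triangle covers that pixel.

T0:
  2·area = 124
  edge (2, 6)→(9, 1): d=(7,-5) top-left  bias=+0
  edge (9, 1)→(10, 18): d=(1,17) right/bottom  bias=-1
  edge (10, 18)→(2, 6): d=(-8,-12) top-left  bias=+0
    (4,0)@(9, 1): e=[0,0,124] → .  [on edge]
    (3,1)@(7, 3): e=[4,36,84] → X
    (4,1)@(9, 3): e=[14,2,108] → X
    (5,1)@(11, 3): e=[24,-32,132] → .
    (2,2)@(5, 5): e=[8,72,44] → X
    (5,2)@(11, 5): e=[38,-30,116] → .
    (1,3)@(3, 7): e=[12,108,4] → X
    (5,3)@(11, 7): e=[52,-28,100] → .
    (1,4)@(3, 9): e=[26,110,-12] → .
    (2,4)@(5, 9): e=[36,76,12] → X
    (5,4)@(11, 9): e=[66,-26,84] → .
    (2,5)@(5, 11): e=[50,78,-4] → .
  covered (17 px):
    . . . . . .
    . . . X X .
    . . X X X .
    . X X X X .
    . . X X X .
    . . . X X .
    . . . X X .
    . . . . X .
    . . . . . .
    . . . . . .
T1:
  2·area = 48
  edge (8, 8)→(0, 16): d=(-8,8) right/bottom  bias=-1
  edge (0, 16)→(8, 2): d=(8,-14) top-left  bias=+0
  edge (8, 2)→(8, 8): d=(0,6) right/bottom  bias=-1
    (3,2)@(7, 5): e=[32,10,6] → X
    (4,2)@(9, 5): e=[16,38,-6] → .
    (5,2)@(11, 5): e=[0,66,-18] → .  [on edge]
    (3,3)@(7, 7): e=[16,26,6] → X
    (4,3)@(9, 7): e=[0,54,-6] → .  [on edge]
    (2,4)@(5, 9): e=[16,14,18] → X
    (3,4)@(7, 9): e=[0,42,6] → .  [on edge]
    (1,5)@(3, 11): e=[16,2,30] → X
    (2,5)@(5, 11): e=[0,30,18] → .  [on edge]
    (1,6)@(3, 13): e=[0,18,30] → .  [on edge]
    (0,7)@(1, 15): e=[0,6,42] → .  [on edge]
  covered (4 px):
    . . . . . .
    . . . . . .
    . . . X . .
    . . . X . .
    . . X . . .
    . X . . . .
    . . . . . .
    . . . . . .
    . . . . . .
    . . . . . .
T2:
  2·area = 20  (B↔C swapped to make it positive)
  edge (10, 14)→(0, 4): d=(-10,-10) top-left  bias=+0
  edge (0, 4)→(8, 10): d=(8,6) right/bottom  bias=-1
  edge (8, 10)→(10, 14): d=(2,4) right/bottom  bias=-1
    (0,2)@(1, 5): e=[0,2,18] → X  [on edge]
    (1,2)@(3, 5): e=[20,-10,10] → .
    (0,3)@(1, 7): e=[-20,18,22] → .
    (1,3)@(3, 7): e=[0,6,14] → X  [on edge]
    (2,3)@(5, 7): e=[20,-6,6] → .
    (1,4)@(3, 9): e=[-20,22,18] → .
    (2,4)@(5, 9): e=[0,10,10] → X  [on edge]
    (3,4)@(7, 9): e=[20,-2,2] → .
    (2,5)@(5, 11): e=[-20,26,14] → .
    (3,5)@(7, 11): e=[0,14,6] → X  [on edge]
    (4,5)@(9, 11): e=[20,2,-2] → .
    (3,6)@(7, 13): e=[-20,30,10] → .
    (4,6)@(9, 13): e=[0,18,2] → X  [on edge]
    (5,7)@(11, 15): e=[0,22,-2] → .  [on edge]
  covered (5 px):
    . . . . . .
    . . . . . .
    X . . . . .
    . X . . . .
    . . X . . .
    . . . X . .
    . . . . X .
    . . . . . .
    . . . . . .
    . . . . . .

Z-buffer (winner per pixel, '.' = empty):
  . . . . . .
  . . . 0 0 .
  2 . 0 1 0 .
  . 2 0 1 0 .
  . . 1 0 0 .
  . 1 . 2 0 .
  . . . 0 2 .
  . . . . 0 .
  . . . . . .
  . . . . . .

Result: 0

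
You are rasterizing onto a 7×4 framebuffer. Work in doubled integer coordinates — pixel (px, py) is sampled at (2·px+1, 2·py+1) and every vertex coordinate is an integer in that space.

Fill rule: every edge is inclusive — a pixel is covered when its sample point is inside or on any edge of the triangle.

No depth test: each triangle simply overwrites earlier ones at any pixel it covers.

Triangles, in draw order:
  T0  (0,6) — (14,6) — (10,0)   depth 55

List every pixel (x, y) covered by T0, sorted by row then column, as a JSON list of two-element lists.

T0:
  2·area = 84  (B↔C swapped to make it positive)
  edge (0, 6)→(10, 0): d=(10,-6) inclusive
  edge (10, 0)→(14, 6): d=(4,6) inclusive
  edge (14, 6)→(0, 6): d=(-14,0) inclusive
    (4,0)@(9, 1): e=[4,10,70] → X
    (5,0)@(11, 1): e=[16,-2,70] → .
    (2,1)@(5, 3): e=[0,42,42] → X  [on edge]
    (3,1)@(7, 3): e=[12,30,42] → X
    (5,1)@(11, 3): e=[36,6,42] → X
    (6,1)@(13, 3): e=[48,-6,42] → .
    (1,2)@(3, 5): e=[8,62,14] → X
    (6,2)@(13, 5): e=[68,2,14] → X
    (1,3)@(3, 7): e=[28,70,-14] → .
    (2,3)@(5, 7): e=[40,58,-14] → .
    (3,3)@(7, 7): e=[52,46,-14] → .
    (4,3)@(9, 7): e=[64,34,-14] → .
  covered (11 px):
    . . . . X . .
    . . X X X X .
    . X X X X X X
    . . . . . . .

Result: [[4,0],[2,1],[3,1],[4,1],[5,1],[1,2],[2,2],[3,2],[4,2],[5,2],[6,2]]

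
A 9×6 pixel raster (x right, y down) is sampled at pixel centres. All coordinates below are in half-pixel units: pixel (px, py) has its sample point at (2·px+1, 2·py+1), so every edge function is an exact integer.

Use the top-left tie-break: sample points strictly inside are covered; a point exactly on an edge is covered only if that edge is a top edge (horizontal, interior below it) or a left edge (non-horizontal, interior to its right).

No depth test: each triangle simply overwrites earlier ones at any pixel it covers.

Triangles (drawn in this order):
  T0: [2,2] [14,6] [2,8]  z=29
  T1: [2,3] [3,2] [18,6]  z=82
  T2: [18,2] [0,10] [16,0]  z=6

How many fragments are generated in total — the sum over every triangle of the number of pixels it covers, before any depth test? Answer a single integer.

T0:
  2·area = 72
  edge (2, 2)→(14, 6): d=(12,4) right/bottom  bias=-1
  edge (14, 6)→(2, 8): d=(-12,2) right/bottom  bias=-1
  edge (2, 8)→(2, 2): d=(0,-6) top-left  bias=+0
    (1,1)@(3, 3): e=[8,58,6] → █
    (2,1)@(5, 3): e=[0,54,18] → ·  [on edge]
    (1,2)@(3, 5): e=[32,34,6] → █
    (2,2)@(5, 5): e=[24,30,18] → █
    (3,2)@(7, 5): e=[16,26,30] → █
    (4,2)@(9, 5): e=[8,22,42] → █
    (5,2)@(11, 5): e=[0,18,54] → ·  [on edge]
    (1,3)@(3, 7): e=[56,10,6] → █
    (4,3)@(9, 7): e=[32,-2,42] → ·
    (8,3)@(17, 7): e=[0,-18,90] → ·  [on edge]
    (1,4)@(3, 9): e=[80,-14,6] → ·
    (2,4)@(5, 9): e=[72,-18,18] → ·
  covered (8 px):
    · · · · · · · · ·
    · █ · · · · · · ·
    · █ █ █ █ · · · ·
    · █ █ █ · · · · ·
    · · · · · · · · ·
    · · · · · · · · ·
T1:
  2·area = 19
  edge (2, 3)→(3, 2): d=(1,-1) top-left  bias=+0
  edge (3, 2)→(18, 6): d=(15,4) right/bottom  bias=-1
  edge (18, 6)→(2, 3): d=(-16,-3) top-left  bias=+0
    (1,1)@(3, 3): e=[1,15,3] → █
    (2,1)@(5, 3): e=[3,7,9] → █
    (3,1)@(7, 3): e=[5,-1,15] → ·
    (1,2)@(3, 5): e=[3,45,-29] → ·
    (2,2)@(5, 5): e=[5,37,-23] → ·
    (6,2)@(13, 5): e=[13,5,1] → █
    (7,2)@(15, 5): e=[15,-3,7] → ·
    (6,3)@(13, 7): e=[15,35,-31] → ·
  covered (3 px):
    · · · · · · · · ·
    · █ █ · · · · · ·
    · · · · · · █ · ·
    · · · · · · · · ·
    · · · · · · · · ·
    · · · · · · · · ·
T2:
  2·area = 52
  edge (18, 2)→(0, 10): d=(-18,8) right/bottom  bias=-1
  edge (0, 10)→(16, 0): d=(16,-10) top-left  bias=+0
  edge (16, 0)→(18, 2): d=(2,2) right/bottom  bias=-1
    (7,0)@(15, 1): e=[42,6,4] → █
    (8,0)@(17, 1): e=[26,26,0] → ·  [on edge]
    (6,1)@(13, 3): e=[22,18,12] → █
    (8,1)@(17, 3): e=[-10,58,4] → ·
    (4,2)@(9, 5): e=[18,10,24] → █
    (5,2)@(11, 5): e=[2,30,20] → █
    (6,2)@(13, 5): e=[-14,50,16] → ·
    (7,2)@(15, 5): e=[-30,70,12] → ·
    (2,3)@(5, 7): e=[14,2,36] → █
    (3,3)@(7, 7): e=[-2,22,32] → ·
    (4,3)@(9, 7): e=[-18,42,28] → ·
    (5,3)@(11, 7): e=[-34,62,24] → ·
  covered (6 px):
    · · · · · · · █ ·
    · · · · · · █ █ ·
    · · · · █ █ · · ·
    · · █ · · · · · ·
    · · · · · · · · ·
    · · · · · · · · ·

Result: 17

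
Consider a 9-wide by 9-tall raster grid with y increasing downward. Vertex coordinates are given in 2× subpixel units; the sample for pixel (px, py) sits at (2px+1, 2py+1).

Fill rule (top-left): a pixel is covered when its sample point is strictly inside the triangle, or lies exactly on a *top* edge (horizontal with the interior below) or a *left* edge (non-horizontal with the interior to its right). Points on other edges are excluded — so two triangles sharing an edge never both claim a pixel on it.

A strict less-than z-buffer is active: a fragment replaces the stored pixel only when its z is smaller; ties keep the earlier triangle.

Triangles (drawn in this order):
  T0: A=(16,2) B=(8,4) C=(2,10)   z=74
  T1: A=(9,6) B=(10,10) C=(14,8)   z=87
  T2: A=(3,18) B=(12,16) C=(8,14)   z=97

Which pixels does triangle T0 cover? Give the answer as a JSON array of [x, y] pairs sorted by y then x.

T0:
  2·area = 36  (B↔C swapped to make it positive)
  edge (16, 2)→(2, 10): d=(-14,8) right/bottom  bias=-1
  edge (2, 10)→(8, 4): d=(6,-6) top-left  bias=+0
  edge (8, 4)→(16, 2): d=(8,-2) top-left  bias=+0
    (5,0)@(11, 1): e=[54,0,-18] → ·  [on edge]
    (4,1)@(9, 3): e=[42,0,-6] → ·  [on edge]
    (6,1)@(13, 3): e=[10,24,2] → #
    (7,1)@(15, 3): e=[-6,36,6] → ·
    (3,2)@(7, 5): e=[30,0,6] → #  [on edge]
    (4,2)@(9, 5): e=[14,12,10] → #
    (5,2)@(11, 5): e=[-2,24,14] → ·
    (6,2)@(13, 5): e=[-18,36,18] → ·
    (2,3)@(5, 7): e=[18,0,18] → #  [on edge]
    (4,3)@(9, 7): e=[-14,24,26] → ·
    (1,4)@(3, 9): e=[6,0,30] → #  [on edge]
    (2,4)@(5, 9): e=[-10,12,34] → ·
    (0,5)@(1, 11): e=[-6,0,42] → ·  [on edge]
  covered (6 px):
    · · · · · · · · ·
    · · · · · · # · ·
    · · · # # · · · ·
    · · # # · · · · ·
    · # · · · · · · ·
    · · · · · · · · ·
    · · · · · · · · ·
    · · · · · · · · ·
    · · · · · · · · ·
T1:
  2·area = 18  (B↔C swapped to make it positive)
  edge (9, 6)→(14, 8): d=(5,2) right/bottom  bias=-1
  edge (14, 8)→(10, 10): d=(-4,2) right/bottom  bias=-1
  edge (10, 10)→(9, 6): d=(-1,-4) top-left  bias=+0
    (5,3)@(11, 7): e=[1,10,7] → #
    (6,3)@(13, 7): e=[-3,6,15] → ·
    (5,4)@(11, 9): e=[11,2,5] → #
    (6,4)@(13, 9): e=[7,-2,13] → ·
    (5,5)@(11, 11): e=[21,-6,3] → ·
  covered (2 px):
    · · · · · · · · ·
    · · · · · · · · ·
    · · · · · · · · ·
    · · · · · # · · ·
    · · · · · # · · ·
    · · · · · · · · ·
    · · · · · · · · ·
    · · · · · · · · ·
    · · · · · · · · ·
T2:
  2·area = 26  (B↔C swapped to make it positive)
  edge (3, 18)→(8, 14): d=(5,-4) top-left  bias=+0
  edge (8, 14)→(12, 16): d=(4,2) right/bottom  bias=-1
  edge (12, 16)→(3, 18): d=(-9,2) right/bottom  bias=-1
    (3,7)@(7, 15): e=[1,6,19] → #
    (4,7)@(9, 15): e=[9,2,15] → #
    (5,7)@(11, 15): e=[17,-2,11] → ·
    (2,8)@(5, 17): e=[3,18,5] → #
    (4,8)@(9, 17): e=[19,10,-3] → ·
  covered (4 px):
    · · · · · · · · ·
    · · · · · · · · ·
    · · · · · · · · ·
    · · · · · · · · ·
    · · · · · · · · ·
    · · · · · · · · ·
    · · · · · · · · ·
    · · · # # · · · ·
    · · # # · · · · ·

Final: [[6,1],[3,2],[4,2],[2,3],[3,3],[1,4]]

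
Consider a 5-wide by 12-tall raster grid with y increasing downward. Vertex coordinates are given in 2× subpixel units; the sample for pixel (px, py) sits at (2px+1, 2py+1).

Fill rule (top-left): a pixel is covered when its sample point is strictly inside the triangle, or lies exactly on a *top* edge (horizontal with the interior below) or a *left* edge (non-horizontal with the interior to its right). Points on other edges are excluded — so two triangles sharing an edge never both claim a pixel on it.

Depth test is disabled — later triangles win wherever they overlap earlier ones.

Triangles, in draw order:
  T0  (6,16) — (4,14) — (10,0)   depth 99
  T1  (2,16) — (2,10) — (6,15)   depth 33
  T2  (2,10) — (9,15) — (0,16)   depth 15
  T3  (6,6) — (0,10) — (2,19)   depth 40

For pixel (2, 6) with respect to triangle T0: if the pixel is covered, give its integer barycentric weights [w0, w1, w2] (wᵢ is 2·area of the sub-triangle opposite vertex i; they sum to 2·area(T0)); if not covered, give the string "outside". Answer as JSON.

T0:
  2·area = 40
  edge (6, 16)→(4, 14): d=(-2,-2) top-left  bias=+0
  edge (4, 14)→(10, 0): d=(6,-14) top-left  bias=+0
  edge (10, 0)→(6, 16): d=(-4,16) right/bottom  bias=-1
    (4,1)@(9, 3): e=[32,4,4] → #
    (4,2)@(9, 5): e=[28,16,-4] → ·
    (3,3)@(7, 7): e=[20,0,20] → #  [on edge]
    (4,3)@(9, 7): e=[24,28,-12] → ·
    (3,4)@(7, 9): e=[16,12,12] → #
    (4,4)@(9, 9): e=[20,40,-20] → ·
    (0,5)@(1, 11): e=[0,-60,100] → ·  [on edge]
    (3,5)@(7, 11): e=[12,24,4] → #
    (4,5)@(9, 11): e=[16,52,-28] → ·
    (1,6)@(3, 13): e=[0,-20,60] → ·  [on edge]
    (2,6)@(5, 13): e=[4,8,28] → #
    (3,6)@(7, 13): e=[8,36,-4] → ·
    (2,7)@(5, 15): e=[0,20,20] → #  [on edge]
    (3,8)@(7, 17): e=[0,60,-20] → ·  [on edge]
    (4,9)@(9, 19): e=[0,100,-60] → ·  [on edge]
    (0,10)@(1, 21): e=[-20,0,60] → ·  [on edge]
  covered (6 px):
    · · · · ·
    · · · · #
    · · · · ·
    · · · # ·
    · · · # ·
    · · · # ·
    · · # · ·
    · · # · ·
    · · · · ·
    · · · · ·
    · · · · ·
    · · · · ·
T1:
  2·area = 24
  edge (2, 16)→(2, 10): d=(0,-6) top-left  bias=+0
  edge (2, 10)→(6, 15): d=(4,5) right/bottom  bias=-1
  edge (6, 15)→(2, 16): d=(-4,1) right/bottom  bias=-1
    (1,6)@(3, 13): e=[6,7,11] → #
    (2,6)@(5, 13): e=[18,-3,9] → ·
    (1,7)@(3, 15): e=[6,15,3] → #
    (2,7)@(5, 15): e=[18,5,1] → #
    (3,7)@(7, 15): e=[30,-5,-1] → ·
    (1,8)@(3, 17): e=[6,23,-5] → ·
    (2,8)@(5, 17): e=[18,13,-7] → ·
  covered (3 px):
    · · · · ·
    · · · · ·
    · · · · ·
    · · · · ·
    · · · · ·
    · · · · ·
    · # · · ·
    · # # · ·
    · · · · ·
    · · · · ·
    · · · · ·
    · · · · ·
T2:
  2·area = 52
  edge (2, 10)→(9, 15): d=(7,5) right/bottom  bias=-1
  edge (9, 15)→(0, 16): d=(-9,1) right/bottom  bias=-1
  edge (0, 16)→(2, 10): d=(2,-6) top-left  bias=+0
    (2,0)@(5, 1): e=[-78,130,0] → ·  [on edge]
    (1,3)@(3, 7): e=[-26,78,0] → ·  [on edge]
    (1,5)@(3, 11): e=[2,42,8] → #
    (2,5)@(5, 11): e=[-8,40,20] → ·
    (0,6)@(1, 13): e=[26,26,0] → #  [on edge]
    (2,6)@(5, 13): e=[6,22,24] → #
    (3,6)@(7, 13): e=[-4,20,36] → ·
    (0,7)@(1, 15): e=[40,8,4] → #
    (3,7)@(7, 15): e=[10,2,40] → #
    (4,7)@(9, 15): e=[0,0,52] → ·  [on edge]
    (0,8)@(1, 17): e=[54,-10,8] → ·
    (1,8)@(3, 17): e=[44,-12,20] → ·
  covered (8 px):
    · · · · ·
    · · · · ·
    · · · · ·
    · · · · ·
    · · · · ·
    · # · · ·
    # # # · ·
    # # # # ·
    · · · · ·
    · · · · ·
    · · · · ·
    · · · · ·
T3:
  2·area = 62  (B↔C swapped to make it positive)
  edge (6, 6)→(2, 19): d=(-4,13) right/bottom  bias=-1
  edge (2, 19)→(0, 10): d=(-2,-9) top-left  bias=+0
  edge (0, 10)→(6, 6): d=(6,-4) top-left  bias=+0
    (2,3)@(5, 7): e=[9,51,2] → #
    (3,3)@(7, 7): e=[-17,69,10] → ·
    (1,4)@(3, 9): e=[27,29,6] → #
    (3,4)@(7, 9): e=[-25,65,22] → ·
    (0,5)@(1, 11): e=[45,7,10] → #
    (2,5)@(5, 11): e=[-7,43,26] → ·
    (0,6)@(1, 13): e=[37,3,22] → #
    (2,6)@(5, 13): e=[-15,39,38] → ·
    (0,7)@(1, 15): e=[29,-1,34] → ·
    (1,7)@(3, 15): e=[3,17,42] → #
    (2,7)@(5, 15): e=[-23,35,50] → ·
    (1,8)@(3, 17): e=[-5,13,54] → ·
  covered (8 px):
    · · · · ·
    · · · · ·
    · · · · ·
    · · # · ·
    · # # · ·
    # # · · ·
    # # · · ·
    · # · · ·
    · · · · ·
    · · · · ·
    · · · · ·
    · · · · ·

Result: [8,28,4]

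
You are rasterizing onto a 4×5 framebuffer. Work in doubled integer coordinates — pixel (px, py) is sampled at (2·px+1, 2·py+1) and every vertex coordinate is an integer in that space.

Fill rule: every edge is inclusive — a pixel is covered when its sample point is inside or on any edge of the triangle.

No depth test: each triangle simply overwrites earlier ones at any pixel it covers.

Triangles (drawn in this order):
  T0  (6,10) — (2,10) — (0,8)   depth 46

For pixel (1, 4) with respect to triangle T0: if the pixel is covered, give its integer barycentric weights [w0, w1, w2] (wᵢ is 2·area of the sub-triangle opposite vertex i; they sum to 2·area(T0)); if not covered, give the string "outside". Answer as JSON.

T0:
  2·area = 8
  edge (6, 10)→(2, 10): d=(-4,0) inclusive
  edge (2, 10)→(0, 8): d=(-2,-2) inclusive
  edge (0, 8)→(6, 10): d=(6,2) inclusive
    (0,4)@(1, 9): e=[4,0,4] → #  [on edge]
    (1,4)@(3, 9): e=[4,4,0] → #  [on edge]
    (2,4)@(5, 9): e=[4,8,-4] → ·
  covered (2 px):
    · · · ·
    · · · ·
    · · · ·
    · · · ·
    # # · ·

Result: [4,0,4]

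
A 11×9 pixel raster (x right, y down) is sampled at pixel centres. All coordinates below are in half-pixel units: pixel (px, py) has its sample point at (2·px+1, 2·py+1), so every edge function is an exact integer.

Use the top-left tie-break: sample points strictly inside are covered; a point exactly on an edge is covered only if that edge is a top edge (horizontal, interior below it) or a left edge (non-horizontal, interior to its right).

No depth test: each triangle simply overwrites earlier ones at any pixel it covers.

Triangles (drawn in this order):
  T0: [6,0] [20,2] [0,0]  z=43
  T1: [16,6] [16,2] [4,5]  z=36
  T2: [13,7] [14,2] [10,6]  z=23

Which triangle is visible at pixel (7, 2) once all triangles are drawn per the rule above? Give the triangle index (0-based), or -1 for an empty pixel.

T0:
  2·area = 12
  edge (6, 0)→(20, 2): d=(14,2) right/bottom  bias=-1
  edge (20, 2)→(0, 0): d=(-20,-2) top-left  bias=+0
  edge (0, 0)→(6, 0): d=(6,0) top-left  bias=+0
    (5,0)@(11, 1): e=[4,2,6] → X
    (6,0)@(13, 1): e=[0,6,6] → .  [on edge]
    (5,1)@(11, 3): e=[32,-38,18] → .
  covered (1 px):
    . . . . . X . . . . .
    . . . . . . . . . . .
    . . . . . . . . . . .
    . . . . . . . . . . .
    . . . . . . . . . . .
    . . . . . . . . . . .
    . . . . . . . . . . .
    . . . . . . . . . . .
    . . . . . . . . . . .
T1:
  2·area = 48  (B↔C swapped to make it positive)
  edge (16, 6)→(4, 5): d=(-12,-1) top-left  bias=+0
  edge (4, 5)→(16, 2): d=(12,-3) top-left  bias=+0
  edge (16, 2)→(16, 6): d=(0,4) right/bottom  bias=-1
    (6,1)@(13, 3): e=[33,3,12] → X
    (7,1)@(15, 3): e=[35,9,4] → X
    (8,1)@(17, 3): e=[37,15,-4] → .
    (2,2)@(5, 5): e=[1,3,44] → X
    (3,2)@(7, 5): e=[3,9,36] → X
    (4,2)@(9, 5): e=[5,15,28] → X
    (5,2)@(11, 5): e=[7,21,20] → X
    (8,2)@(17, 5): e=[13,39,-4] → .
    (2,3)@(5, 7): e=[-23,27,44] → .
    (3,3)@(7, 7): e=[-21,33,36] → .
    (4,3)@(9, 7): e=[-19,39,28] → .
    (5,3)@(11, 7): e=[-17,45,20] → .
  covered (8 px):
    . . . . . . . . . . .
    . . . . . . X X . . .
    . . X X X X X X . . .
    . . . . . . . . . . .
    . . . . . . . . . . .
    . . . . . . . . . . .
    . . . . . . . . . . .
    . . . . . . . . . . .
    . . . . . . . . . . .
T2:
  2·area = 16  (B↔C swapped to make it positive)
  edge (13, 7)→(10, 6): d=(-3,-1) top-left  bias=+0
  edge (10, 6)→(14, 2): d=(4,-4) top-left  bias=+0
  edge (14, 2)→(13, 7): d=(-1,5) right/bottom  bias=-1
    (7,0)@(15, 1): e=[20,0,-4] → .  [on edge]
    (0,1)@(1, 3): e=[0,-48,64] → .  [on edge]
    (6,1)@(13, 3): e=[12,0,4] → X  [on edge]
    (7,1)@(15, 3): e=[14,8,-6] → .
    (3,2)@(7, 5): e=[0,-16,32] → .  [on edge]
    (5,2)@(11, 5): e=[4,0,12] → X  [on edge]
    (7,2)@(15, 5): e=[8,16,-8] → .
    (4,3)@(9, 7): e=[-4,0,20] → .  [on edge]
    (5,3)@(11, 7): e=[-2,8,10] → .
    (6,3)@(13, 7): e=[0,16,0] → .  [on edge]
    (3,4)@(7, 9): e=[-12,0,28] → .  [on edge]
    (9,4)@(19, 9): e=[0,48,-32] → .  [on edge]
    (2,5)@(5, 11): e=[-20,0,36] → .  [on edge]
    (1,6)@(3, 13): e=[-28,0,44] → .  [on edge]
    (0,7)@(1, 15): e=[-36,0,52] → .  [on edge]
    (5,8)@(11, 17): e=[-32,48,0] → .  [on edge]
  covered (3 px):
    . . . . . . . . . . .
    . . . . . . X . . . .
    . . . . . X X . . . .
    . . . . . . . . . . .
    . . . . . . . . . . .
    . . . . . . . . . . .
    . . . . . . . . . . .
    . . . . . . . . . . .
    . . . . . . . . . . .

Z-buffer (winner per pixel, '.' = empty):
  . . . . . 0 . . . . .
  . . . . . . 2 1 . . .
  . . 1 1 1 2 2 1 . . .
  . . . . . . . . . . .
  . . . . . . . . . . .
  . . . . . . . . . . .
  . . . . . . . . . . .
  . . . . . . . . . . .
  . . . . . . . . . . .

Answer: 1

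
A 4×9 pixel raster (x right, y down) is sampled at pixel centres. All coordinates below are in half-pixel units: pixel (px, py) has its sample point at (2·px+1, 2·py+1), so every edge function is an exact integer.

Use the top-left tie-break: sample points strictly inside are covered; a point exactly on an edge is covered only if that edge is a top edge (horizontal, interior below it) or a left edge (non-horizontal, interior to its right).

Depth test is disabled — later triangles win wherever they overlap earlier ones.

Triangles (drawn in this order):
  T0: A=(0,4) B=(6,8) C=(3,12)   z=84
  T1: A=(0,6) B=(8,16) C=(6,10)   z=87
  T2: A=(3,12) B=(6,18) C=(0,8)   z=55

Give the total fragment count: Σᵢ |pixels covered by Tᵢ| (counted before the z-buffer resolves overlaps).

T0:
  2·area = 36
  edge (0, 4)→(6, 8): d=(6,4) right/bottom  bias=-1
  edge (6, 8)→(3, 12): d=(-3,4) right/bottom  bias=-1
  edge (3, 12)→(0, 4): d=(-3,-8) top-left  bias=+0
    (0,2)@(1, 5): e=[2,29,5] → █
    (1,2)@(3, 5): e=[-6,21,21] → ·
    (0,3)@(1, 7): e=[14,23,-1] → ·
    (1,3)@(3, 7): e=[6,15,15] → █
    (2,3)@(5, 7): e=[-2,7,31] → ·
    (1,4)@(3, 9): e=[18,9,9] → █
    (2,4)@(5, 9): e=[10,1,25] → █
    (3,4)@(7, 9): e=[2,-7,41] → ·
    (1,5)@(3, 11): e=[30,3,3] → █
    (2,5)@(5, 11): e=[22,-5,19] → ·
    (1,6)@(3, 13): e=[42,-3,-3] → ·
  covered (5 px):
    · · · ·
    · · · ·
    █ · · ·
    · █ · ·
    · █ █ ·
    · █ · ·
    · · · ·
    · · · ·
    · · · ·
T1:
  2·area = 28  (B↔C swapped to make it positive)
  edge (0, 6)→(6, 10): d=(6,4) right/bottom  bias=-1
  edge (6, 10)→(8, 16): d=(2,6) right/bottom  bias=-1
  edge (8, 16)→(0, 6): d=(-8,-10) top-left  bias=+0
    (1,0)@(3, 1): e=[-42,0,70] → ·  [on edge]
    (0,3)@(1, 7): e=[2,24,2] → █
    (1,3)@(3, 7): e=[-6,12,22] → ·
    (2,3)@(5, 7): e=[-14,0,42] → ·  [on edge]
    (0,4)@(1, 9): e=[14,28,-14] → ·
    (1,4)@(3, 9): e=[6,16,6] → █
    (2,4)@(5, 9): e=[-2,4,26] → ·
    (1,5)@(3, 11): e=[18,20,-10] → ·
    (2,5)@(5, 11): e=[10,8,10] → █
    (3,5)@(7, 11): e=[2,-4,30] → ·
    (2,6)@(5, 13): e=[22,12,-6] → ·
    (3,6)@(7, 13): e=[14,0,14] → ·  [on edge]
  covered (3 px):
    · · · ·
    · · · ·
    · · · ·
    █ · · ·
    · █ · ·
    · · █ ·
    · · · ·
    · · · ·
    · · · ·
T2:
  2·area = 6
  edge (3, 12)→(6, 18): d=(3,6) right/bottom  bias=-1
  edge (6, 18)→(0, 8): d=(-6,-10) top-left  bias=+0
  edge (0, 8)→(3, 12): d=(3,4) right/bottom  bias=-1
    (1,6)@(3, 13): e=[3,0,3] → █  [on edge]
    (2,6)@(5, 13): e=[-9,20,-5] → ·
    (1,7)@(3, 15): e=[9,-12,9] → ·
  covered (1 px):
    · · · ·
    · · · ·
    · · · ·
    · · · ·
    · · · ·
    · · · ·
    · █ · ·
    · · · ·
    · · · ·

Final: 9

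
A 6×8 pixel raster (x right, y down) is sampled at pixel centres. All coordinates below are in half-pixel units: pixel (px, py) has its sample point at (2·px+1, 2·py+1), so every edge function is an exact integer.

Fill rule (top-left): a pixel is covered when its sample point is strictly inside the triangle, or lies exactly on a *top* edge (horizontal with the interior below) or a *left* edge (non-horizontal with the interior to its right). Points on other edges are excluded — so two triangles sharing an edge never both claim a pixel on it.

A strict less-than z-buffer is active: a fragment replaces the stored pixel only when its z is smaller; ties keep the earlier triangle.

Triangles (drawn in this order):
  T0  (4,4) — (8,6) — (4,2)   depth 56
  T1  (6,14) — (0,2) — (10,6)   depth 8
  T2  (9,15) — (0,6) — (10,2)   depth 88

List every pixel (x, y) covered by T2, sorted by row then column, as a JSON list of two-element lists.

T0:
  2·area = 8  (B↔C swapped to make it positive)
  edge (4, 4)→(4, 2): d=(0,-2) top-left  bias=+0
  edge (4, 2)→(8, 6): d=(4,4) right/bottom  bias=-1
  edge (8, 6)→(4, 4): d=(-4,-2) top-left  bias=+0
    (1,0)@(3, 1): e=[-2,0,10] → .  [on edge]
    (2,1)@(5, 3): e=[2,0,6] → .  [on edge]
    (3,2)@(7, 5): e=[6,0,2] → .  [on edge]
    (4,3)@(9, 7): e=[10,0,-2] → .  [on edge]
    (5,4)@(11, 9): e=[14,0,-6] → .  [on edge]
  covered (0 px):
    . . . . . .
    . . . . . .
    . . . . . .
    . . . . . .
    . . . . . .
    . . . . . .
    . . . . . .
    . . . . . .
T1:
  2·area = 96
  edge (6, 14)→(0, 2): d=(-6,-12) top-left  bias=+0
  edge (0, 2)→(10, 6): d=(10,4) right/bottom  bias=-1
  edge (10, 6)→(6, 14): d=(-4,8) right/bottom  bias=-1
    (0,1)@(1, 3): e=[6,6,84] → X
    (1,1)@(3, 3): e=[30,-2,68] → .
    (0,2)@(1, 5): e=[-6,26,76] → .
    (1,2)@(3, 5): e=[18,18,60] → X
    (2,2)@(5, 5): e=[42,10,44] → X
    (3,2)@(7, 5): e=[66,2,28] → X
    (4,2)@(9, 5): e=[90,-6,12] → .
    (1,3)@(3, 7): e=[6,38,52] → X
    (4,3)@(9, 7): e=[78,14,4] → X
    (5,3)@(11, 7): e=[102,6,-12] → .
    (1,4)@(3, 9): e=[-6,58,44] → .
    (2,4)@(5, 9): e=[18,50,28] → X
  covered (12 px):
    . . . . . .
    X . . . . .
    . X X X . .
    . X X X X .
    . . X X . .
    . . X X . .
    . . . . . .
    . . . . . .
T2:
  2·area = 126
  edge (9, 15)→(0, 6): d=(-9,-9) top-left  bias=+0
  edge (0, 6)→(10, 2): d=(10,-4) top-left  bias=+0
  edge (10, 2)→(9, 15): d=(-1,13) right/bottom  bias=-1
    (4,1)@(9, 3): e=[108,6,12] → X
    (5,1)@(11, 3): e=[126,14,-14] → .
    (1,2)@(3, 5): e=[36,2,88] → X
    (2,2)@(5, 5): e=[54,10,62] → X
    (3,2)@(7, 5): e=[72,18,36] → X
    (5,2)@(11, 5): e=[108,34,-16] → .
    (0,3)@(1, 7): e=[0,14,112] → X  [on edge]
    (5,3)@(11, 7): e=[90,54,-18] → .
    (0,4)@(1, 9): e=[-18,34,110] → .
    (1,4)@(3, 9): e=[0,42,84] → X  [on edge]
    (5,4)@(11, 9): e=[72,74,-20] → .
    (1,5)@(3, 11): e=[-18,62,82] → .
    (2,5)@(5, 11): e=[0,70,56] → X  [on edge]
    (3,6)@(7, 13): e=[0,98,28] → X  [on edge]
    (4,7)@(9, 15): e=[0,126,0] → .  [on edge]
  covered (19 px):
    . . . . . .
    . . . . X .
    . X X X X .
    X X X X X .
    . X X X X .
    . . X X X .
    . . . X X .
    . . . . . .

Result: [[4,1],[1,2],[2,2],[3,2],[4,2],[0,3],[1,3],[2,3],[3,3],[4,3],[1,4],[2,4],[3,4],[4,4],[2,5],[3,5],[4,5],[3,6],[4,6]]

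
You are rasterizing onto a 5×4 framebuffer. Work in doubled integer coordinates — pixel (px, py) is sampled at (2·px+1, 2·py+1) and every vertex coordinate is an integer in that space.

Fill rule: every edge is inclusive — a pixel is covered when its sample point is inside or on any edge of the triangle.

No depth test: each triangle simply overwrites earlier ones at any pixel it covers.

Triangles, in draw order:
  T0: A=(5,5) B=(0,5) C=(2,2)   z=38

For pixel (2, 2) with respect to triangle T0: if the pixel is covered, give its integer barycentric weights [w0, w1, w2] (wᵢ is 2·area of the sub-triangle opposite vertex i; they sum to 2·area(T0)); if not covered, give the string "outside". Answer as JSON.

T0:
  2·area = 15
  edge (5, 5)→(0, 5): d=(-5,0) inclusive
  edge (0, 5)→(2, 2): d=(2,-3) inclusive
  edge (2, 2)→(5, 5): d=(3,3) inclusive
    (0,0)@(1, 1): e=[20,-5,0] → ·  [on edge]
    (1,1)@(3, 3): e=[10,5,0] → █  [on edge]
    (2,1)@(5, 3): e=[10,11,-6] → ·
    (0,2)@(1, 5): e=[0,3,12] → █  [on edge]
    (1,2)@(3, 5): e=[0,9,6] → █  [on edge]
    (2,2)@(5, 5): e=[0,15,0] → █  [on edge]
    (3,2)@(7, 5): e=[0,21,-6] → ·  [on edge]
    (4,2)@(9, 5): e=[0,27,-12] → ·  [on edge]
    (0,3)@(1, 7): e=[-10,7,18] → ·
    (1,3)@(3, 7): e=[-10,13,12] → ·
    (2,3)@(5, 7): e=[-10,19,6] → ·
    (3,3)@(7, 7): e=[-10,25,0] → ·  [on edge]
  covered (4 px):
    · · · · ·
    · █ · · ·
    █ █ █ · ·
    · · · · ·

Final: [15,0,0]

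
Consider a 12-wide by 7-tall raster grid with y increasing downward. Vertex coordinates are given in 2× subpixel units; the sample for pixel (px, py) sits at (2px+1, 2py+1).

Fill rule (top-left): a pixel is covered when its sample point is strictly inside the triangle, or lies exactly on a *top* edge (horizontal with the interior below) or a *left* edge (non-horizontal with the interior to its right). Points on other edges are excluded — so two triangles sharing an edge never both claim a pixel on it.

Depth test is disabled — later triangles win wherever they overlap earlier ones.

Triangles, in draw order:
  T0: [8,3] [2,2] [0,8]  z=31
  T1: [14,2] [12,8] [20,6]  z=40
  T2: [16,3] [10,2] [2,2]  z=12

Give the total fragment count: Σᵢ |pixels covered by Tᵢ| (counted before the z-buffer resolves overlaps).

T0:
  2·area = 38  (B↔C swapped to make it positive)
  edge (8, 3)→(0, 8): d=(-8,5) right/bottom  bias=-1
  edge (0, 8)→(2, 2): d=(2,-6) top-left  bias=+0
  edge (2, 2)→(8, 3): d=(6,1) right/bottom  bias=-1
    (1,1)@(3, 3): e=[25,8,5] → █
    (2,1)@(5, 3): e=[15,20,3] → █
    (3,1)@(7, 3): e=[5,32,1] → █
    (4,1)@(9, 3): e=[-5,44,-1] → ·
    (0,2)@(1, 5): e=[19,0,19] → █  [on edge]
    (2,2)@(5, 5): e=[-1,24,15] → ·
    (3,2)@(7, 5): e=[-11,36,13] → ·
    (0,3)@(1, 7): e=[3,4,31] → █
    (1,3)@(3, 7): e=[-7,16,29] → ·
    (0,4)@(1, 9): e=[-13,8,43] → ·
  covered (6 px):
    · · · · · · · · · · · ·
    · █ █ █ · · · · · · · ·
    █ █ · · · · · · · · · ·
    █ · · · · · · · · · · ·
    · · · · · · · · · · · ·
    · · · · · · · · · · · ·
    · · · · · · · · · · · ·
T1:
  2·area = 44  (B↔C swapped to make it positive)
  edge (14, 2)→(20, 6): d=(6,4) right/bottom  bias=-1
  edge (20, 6)→(12, 8): d=(-8,2) right/bottom  bias=-1
  edge (12, 8)→(14, 2): d=(2,-6) top-left  bias=+0
    (7,1)@(15, 3): e=[2,34,8] → █
    (8,1)@(17, 3): e=[-6,30,20] → ·
    (6,2)@(13, 5): e=[22,22,0] → █  [on edge]
    (8,2)@(17, 5): e=[6,14,24] → █
    (9,2)@(19, 5): e=[-2,10,36] → ·
    (6,3)@(13, 7): e=[34,6,4] → █
    (8,3)@(17, 7): e=[18,-2,28] → ·
    (6,4)@(13, 9): e=[46,-10,8] → ·
    (7,4)@(15, 9): e=[38,-14,20] → ·
    (5,5)@(11, 11): e=[66,-22,0] → ·  [on edge]
  covered (6 px):
    · · · · · · · · · · · ·
    · · · · · · · █ · · · ·
    · · · · · · █ █ █ · · ·
    · · · · · · █ █ · · · ·
    · · · · · · · · · · · ·
    · · · · · · · · · · · ·
    · · · · · · · · · · · ·
T2:
  2·area = 8  (B↔C swapped to make it positive)
  edge (16, 3)→(2, 2): d=(-14,-1) top-left  bias=+0
  edge (2, 2)→(10, 2): d=(8,0) top-left  bias=+0
  edge (10, 2)→(16, 3): d=(6,1) right/bottom  bias=-1
  covered (0 px):
    · · · · · · · · · · · ·
    · · · · · · · · · · · ·
    · · · · · · · · · · · ·
    · · · · · · · · · · · ·
    · · · · · · · · · · · ·
    · · · · · · · · · · · ·
    · · · · · · · · · · · ·

Final: 12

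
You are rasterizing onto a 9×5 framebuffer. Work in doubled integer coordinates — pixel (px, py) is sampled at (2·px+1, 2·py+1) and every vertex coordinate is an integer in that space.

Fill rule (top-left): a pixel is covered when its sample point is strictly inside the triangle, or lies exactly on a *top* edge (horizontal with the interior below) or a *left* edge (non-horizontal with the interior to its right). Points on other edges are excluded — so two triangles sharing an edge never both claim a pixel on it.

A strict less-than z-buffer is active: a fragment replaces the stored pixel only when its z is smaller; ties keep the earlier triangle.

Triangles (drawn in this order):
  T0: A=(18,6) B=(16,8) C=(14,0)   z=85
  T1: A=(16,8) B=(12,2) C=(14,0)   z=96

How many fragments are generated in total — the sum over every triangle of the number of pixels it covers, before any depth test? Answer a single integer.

T0:
  2·area = 20
  edge (18, 6)→(16, 8): d=(-2,2) right/bottom  bias=-1
  edge (16, 8)→(14, 0): d=(-2,-8) top-left  bias=+0
  edge (14, 0)→(18, 6): d=(4,6) right/bottom  bias=-1
    (7,1)@(15, 3): e=[12,2,6] → X
    (8,1)@(17, 3): e=[8,18,-6] → .
    (7,2)@(15, 5): e=[8,-2,14] → .
    (8,2)@(17, 5): e=[4,14,2] → X
    (8,3)@(17, 7): e=[0,10,10] → .  [on edge]
    (7,4)@(15, 9): e=[0,-10,30] → .  [on edge]
  covered (2 px):
    . . . . . . . . .
    . . . . . . . X .
    . . . . . . . . X
    . . . . . . . . .
    . . . . . . . . .
T1:
  2·area = 20
  edge (16, 8)→(12, 2): d=(-4,-6) top-left  bias=+0
  edge (12, 2)→(14, 0): d=(2,-2) top-left  bias=+0
  edge (14, 0)→(16, 8): d=(2,8) right/bottom  bias=-1
    (6,0)@(13, 1): e=[10,0,10] → X  [on edge]
    (7,0)@(15, 1): e=[22,4,-6] → .
    (5,1)@(11, 3): e=[-10,0,30] → .  [on edge]
    (6,1)@(13, 3): e=[2,4,14] → X
    (7,1)@(15, 3): e=[14,8,-2] → .
    (4,2)@(9, 5): e=[-30,0,50] → .  [on edge]
    (6,2)@(13, 5): e=[-6,8,18] → .
    (7,2)@(15, 5): e=[6,12,2] → X
    (8,2)@(17, 5): e=[18,16,-14] → .
    (3,3)@(7, 7): e=[-50,0,70] → .  [on edge]
    (7,3)@(15, 7): e=[-2,16,6] → .
    (2,4)@(5, 9): e=[-70,0,90] → .  [on edge]
  covered (3 px):
    . . . . . . X . .
    . . . . . . X . .
    . . . . . . . X .
    . . . . . . . . .
    . . . . . . . . .

Final: 5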